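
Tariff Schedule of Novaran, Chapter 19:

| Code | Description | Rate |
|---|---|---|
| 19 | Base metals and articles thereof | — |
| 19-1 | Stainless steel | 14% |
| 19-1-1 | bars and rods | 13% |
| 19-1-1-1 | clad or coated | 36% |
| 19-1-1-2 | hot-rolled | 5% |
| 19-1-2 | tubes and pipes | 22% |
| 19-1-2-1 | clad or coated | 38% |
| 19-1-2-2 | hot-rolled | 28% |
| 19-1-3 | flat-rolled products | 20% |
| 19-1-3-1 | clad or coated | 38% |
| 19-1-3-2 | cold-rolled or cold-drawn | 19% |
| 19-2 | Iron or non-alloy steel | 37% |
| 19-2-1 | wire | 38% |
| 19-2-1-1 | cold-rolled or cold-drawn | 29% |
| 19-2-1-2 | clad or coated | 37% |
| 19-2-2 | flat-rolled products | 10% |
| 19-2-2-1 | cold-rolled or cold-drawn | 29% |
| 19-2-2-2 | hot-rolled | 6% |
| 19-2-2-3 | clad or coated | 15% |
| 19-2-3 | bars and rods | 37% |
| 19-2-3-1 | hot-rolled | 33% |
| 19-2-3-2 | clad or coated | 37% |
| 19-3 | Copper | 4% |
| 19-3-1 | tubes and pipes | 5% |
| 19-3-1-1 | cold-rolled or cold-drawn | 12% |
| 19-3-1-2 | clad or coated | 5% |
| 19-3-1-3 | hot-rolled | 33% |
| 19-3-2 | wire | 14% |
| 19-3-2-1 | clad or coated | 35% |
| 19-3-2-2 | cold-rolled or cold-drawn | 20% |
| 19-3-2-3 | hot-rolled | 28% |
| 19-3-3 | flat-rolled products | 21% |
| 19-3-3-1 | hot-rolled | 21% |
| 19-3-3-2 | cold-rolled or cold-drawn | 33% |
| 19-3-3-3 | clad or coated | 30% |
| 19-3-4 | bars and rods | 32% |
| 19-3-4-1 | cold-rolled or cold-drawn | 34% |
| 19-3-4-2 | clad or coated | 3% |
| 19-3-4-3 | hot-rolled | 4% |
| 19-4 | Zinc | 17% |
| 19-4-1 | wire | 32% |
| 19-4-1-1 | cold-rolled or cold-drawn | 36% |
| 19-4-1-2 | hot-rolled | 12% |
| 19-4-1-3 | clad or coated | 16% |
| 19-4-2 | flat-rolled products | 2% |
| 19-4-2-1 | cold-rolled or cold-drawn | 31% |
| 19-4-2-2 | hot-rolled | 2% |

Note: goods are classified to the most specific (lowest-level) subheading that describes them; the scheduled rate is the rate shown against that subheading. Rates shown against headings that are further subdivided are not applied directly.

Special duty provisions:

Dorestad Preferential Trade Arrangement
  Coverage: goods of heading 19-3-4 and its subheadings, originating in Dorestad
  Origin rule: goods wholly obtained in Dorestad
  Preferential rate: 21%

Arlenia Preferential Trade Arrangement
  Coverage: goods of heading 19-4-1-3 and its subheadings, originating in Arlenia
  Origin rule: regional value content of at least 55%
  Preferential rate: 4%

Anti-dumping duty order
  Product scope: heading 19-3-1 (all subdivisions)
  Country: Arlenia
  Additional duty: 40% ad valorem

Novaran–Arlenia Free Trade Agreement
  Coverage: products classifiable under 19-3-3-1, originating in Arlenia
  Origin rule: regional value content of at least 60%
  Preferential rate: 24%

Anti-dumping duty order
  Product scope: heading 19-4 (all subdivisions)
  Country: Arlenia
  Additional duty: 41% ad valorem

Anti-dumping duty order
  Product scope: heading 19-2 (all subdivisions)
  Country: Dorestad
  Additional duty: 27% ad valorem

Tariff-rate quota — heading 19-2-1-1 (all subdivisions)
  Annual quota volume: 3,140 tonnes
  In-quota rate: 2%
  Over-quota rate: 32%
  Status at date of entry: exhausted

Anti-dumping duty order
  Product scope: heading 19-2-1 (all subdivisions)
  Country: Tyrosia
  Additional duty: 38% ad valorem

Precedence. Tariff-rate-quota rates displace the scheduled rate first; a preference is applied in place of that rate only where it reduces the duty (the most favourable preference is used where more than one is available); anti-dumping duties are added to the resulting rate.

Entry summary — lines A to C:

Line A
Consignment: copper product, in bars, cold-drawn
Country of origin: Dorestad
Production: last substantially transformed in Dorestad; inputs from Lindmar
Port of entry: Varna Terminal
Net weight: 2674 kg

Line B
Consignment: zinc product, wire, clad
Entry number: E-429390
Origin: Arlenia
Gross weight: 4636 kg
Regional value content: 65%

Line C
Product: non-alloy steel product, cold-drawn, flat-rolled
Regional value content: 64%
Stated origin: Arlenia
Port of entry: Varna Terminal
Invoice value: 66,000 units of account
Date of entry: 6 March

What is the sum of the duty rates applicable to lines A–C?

Line A: copper → 19-3; in bars → 19-3-4; cold-drawn → 19-3-4-1. Scheduled 34%. Dorestad agreement on 19-3-4: not wholly obtained. → 34%.
Line B: zinc → 19-4; wire → 19-4-1; clad → 19-4-1-3. Scheduled 16%. Arlenia agreement on 19-4-1-3: RVC ≥ 55% → 4% available; Arlenia agreement on 19-3-3-1: 19-4-1-3 not covered; preferential 4%; anti-dumping (Arlenia, 19-4): +41%; total 4% + 41% = 45%. → 45%.
Line C: non-alloy steel → 19-2; flat-rolled → 19-2-2; cold-drawn → 19-2-2-1. Scheduled 29%. Arlenia agreement on 19-4-1-3: 19-2-2-1 not covered; Arlenia agreement on 19-3-3-1: 19-2-2-1 not covered. → 29%.
Sum: 34% + 45% + 29% = 108%.

108%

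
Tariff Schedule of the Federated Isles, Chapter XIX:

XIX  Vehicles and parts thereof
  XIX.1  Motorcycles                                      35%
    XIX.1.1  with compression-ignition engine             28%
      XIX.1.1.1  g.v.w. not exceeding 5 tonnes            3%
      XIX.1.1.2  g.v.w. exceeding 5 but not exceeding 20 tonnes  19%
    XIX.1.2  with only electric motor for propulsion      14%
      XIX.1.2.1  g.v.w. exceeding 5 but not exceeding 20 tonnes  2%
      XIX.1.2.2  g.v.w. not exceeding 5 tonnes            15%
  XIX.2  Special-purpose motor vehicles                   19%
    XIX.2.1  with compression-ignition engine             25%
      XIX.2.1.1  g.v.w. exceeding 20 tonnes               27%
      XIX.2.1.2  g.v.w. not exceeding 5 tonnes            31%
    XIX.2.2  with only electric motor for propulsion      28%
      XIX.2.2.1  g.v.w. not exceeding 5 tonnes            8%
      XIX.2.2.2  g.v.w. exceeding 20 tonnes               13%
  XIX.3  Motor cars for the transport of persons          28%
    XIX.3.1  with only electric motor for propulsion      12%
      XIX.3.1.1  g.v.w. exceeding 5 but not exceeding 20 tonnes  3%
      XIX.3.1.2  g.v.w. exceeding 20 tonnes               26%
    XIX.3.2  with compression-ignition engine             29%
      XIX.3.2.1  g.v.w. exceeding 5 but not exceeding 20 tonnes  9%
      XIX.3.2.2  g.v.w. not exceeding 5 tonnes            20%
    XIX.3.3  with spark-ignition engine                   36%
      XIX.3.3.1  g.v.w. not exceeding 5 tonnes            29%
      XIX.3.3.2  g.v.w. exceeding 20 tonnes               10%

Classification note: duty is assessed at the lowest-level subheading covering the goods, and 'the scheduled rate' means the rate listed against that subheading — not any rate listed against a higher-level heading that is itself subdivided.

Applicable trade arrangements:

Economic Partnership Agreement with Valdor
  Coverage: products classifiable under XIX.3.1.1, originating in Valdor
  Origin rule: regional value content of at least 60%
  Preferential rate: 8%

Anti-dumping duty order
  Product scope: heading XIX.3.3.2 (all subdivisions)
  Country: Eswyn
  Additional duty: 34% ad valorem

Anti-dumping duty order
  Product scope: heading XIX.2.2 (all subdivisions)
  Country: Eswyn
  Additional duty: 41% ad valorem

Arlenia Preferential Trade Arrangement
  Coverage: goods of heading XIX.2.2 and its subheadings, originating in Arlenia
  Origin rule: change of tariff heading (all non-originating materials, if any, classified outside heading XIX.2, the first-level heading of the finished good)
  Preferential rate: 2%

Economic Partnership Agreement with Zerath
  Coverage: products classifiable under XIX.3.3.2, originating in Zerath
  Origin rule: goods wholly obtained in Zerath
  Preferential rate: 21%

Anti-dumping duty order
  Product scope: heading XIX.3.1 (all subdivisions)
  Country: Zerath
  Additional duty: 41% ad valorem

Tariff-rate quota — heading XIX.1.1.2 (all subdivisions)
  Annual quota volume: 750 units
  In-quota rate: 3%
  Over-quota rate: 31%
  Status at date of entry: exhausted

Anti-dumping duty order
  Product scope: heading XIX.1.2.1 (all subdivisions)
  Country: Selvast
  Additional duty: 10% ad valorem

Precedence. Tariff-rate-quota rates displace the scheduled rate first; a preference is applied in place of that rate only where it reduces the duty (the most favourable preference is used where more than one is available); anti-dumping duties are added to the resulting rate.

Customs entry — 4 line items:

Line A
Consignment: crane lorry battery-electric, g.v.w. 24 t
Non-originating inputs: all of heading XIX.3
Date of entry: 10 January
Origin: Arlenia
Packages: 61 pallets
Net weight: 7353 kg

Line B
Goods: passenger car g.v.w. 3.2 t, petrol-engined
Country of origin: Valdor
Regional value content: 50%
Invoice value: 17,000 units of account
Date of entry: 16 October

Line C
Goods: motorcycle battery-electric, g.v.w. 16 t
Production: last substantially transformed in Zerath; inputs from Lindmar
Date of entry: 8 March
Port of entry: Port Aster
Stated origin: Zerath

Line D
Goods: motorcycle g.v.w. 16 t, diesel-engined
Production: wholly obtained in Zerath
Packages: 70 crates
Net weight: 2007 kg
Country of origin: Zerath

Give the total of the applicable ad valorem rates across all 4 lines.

64%

Line A: crane lorry → XIX.2; battery-electric → XIX.2.2; g.v.w. 24 t → XIX.2.2.2. Scheduled 13%. Arlenia agreement on XIX.2.2: CTH met → 2% available; preferential 2%. → 2%.
Line B: passenger car → XIX.3; petrol-engined → XIX.3.3; g.v.w. 3.2 t → XIX.3.3.1. Scheduled 29%. Valdor agreement on XIX.3.1.1: XIX.3.3.1 not covered. → 29%.
Line C: motorcycle → XIX.1; battery-electric → XIX.1.2; g.v.w. 16 t → XIX.1.2.1. Scheduled 2%. Zerath agreement on XIX.3.3.2: XIX.1.2.1 not covered. → 2%.
Line D: motorcycle → XIX.1; diesel-engined → XIX.1.1; g.v.w. 16 t → XIX.1.1.2. Scheduled 19%. quota on XIX.1.1.2 exhausted → over-quota 31%; Zerath agreement on XIX.3.3.2: XIX.1.1.2 not covered. → 31%.
Sum: 2% + 29% + 2% + 31% = 64%.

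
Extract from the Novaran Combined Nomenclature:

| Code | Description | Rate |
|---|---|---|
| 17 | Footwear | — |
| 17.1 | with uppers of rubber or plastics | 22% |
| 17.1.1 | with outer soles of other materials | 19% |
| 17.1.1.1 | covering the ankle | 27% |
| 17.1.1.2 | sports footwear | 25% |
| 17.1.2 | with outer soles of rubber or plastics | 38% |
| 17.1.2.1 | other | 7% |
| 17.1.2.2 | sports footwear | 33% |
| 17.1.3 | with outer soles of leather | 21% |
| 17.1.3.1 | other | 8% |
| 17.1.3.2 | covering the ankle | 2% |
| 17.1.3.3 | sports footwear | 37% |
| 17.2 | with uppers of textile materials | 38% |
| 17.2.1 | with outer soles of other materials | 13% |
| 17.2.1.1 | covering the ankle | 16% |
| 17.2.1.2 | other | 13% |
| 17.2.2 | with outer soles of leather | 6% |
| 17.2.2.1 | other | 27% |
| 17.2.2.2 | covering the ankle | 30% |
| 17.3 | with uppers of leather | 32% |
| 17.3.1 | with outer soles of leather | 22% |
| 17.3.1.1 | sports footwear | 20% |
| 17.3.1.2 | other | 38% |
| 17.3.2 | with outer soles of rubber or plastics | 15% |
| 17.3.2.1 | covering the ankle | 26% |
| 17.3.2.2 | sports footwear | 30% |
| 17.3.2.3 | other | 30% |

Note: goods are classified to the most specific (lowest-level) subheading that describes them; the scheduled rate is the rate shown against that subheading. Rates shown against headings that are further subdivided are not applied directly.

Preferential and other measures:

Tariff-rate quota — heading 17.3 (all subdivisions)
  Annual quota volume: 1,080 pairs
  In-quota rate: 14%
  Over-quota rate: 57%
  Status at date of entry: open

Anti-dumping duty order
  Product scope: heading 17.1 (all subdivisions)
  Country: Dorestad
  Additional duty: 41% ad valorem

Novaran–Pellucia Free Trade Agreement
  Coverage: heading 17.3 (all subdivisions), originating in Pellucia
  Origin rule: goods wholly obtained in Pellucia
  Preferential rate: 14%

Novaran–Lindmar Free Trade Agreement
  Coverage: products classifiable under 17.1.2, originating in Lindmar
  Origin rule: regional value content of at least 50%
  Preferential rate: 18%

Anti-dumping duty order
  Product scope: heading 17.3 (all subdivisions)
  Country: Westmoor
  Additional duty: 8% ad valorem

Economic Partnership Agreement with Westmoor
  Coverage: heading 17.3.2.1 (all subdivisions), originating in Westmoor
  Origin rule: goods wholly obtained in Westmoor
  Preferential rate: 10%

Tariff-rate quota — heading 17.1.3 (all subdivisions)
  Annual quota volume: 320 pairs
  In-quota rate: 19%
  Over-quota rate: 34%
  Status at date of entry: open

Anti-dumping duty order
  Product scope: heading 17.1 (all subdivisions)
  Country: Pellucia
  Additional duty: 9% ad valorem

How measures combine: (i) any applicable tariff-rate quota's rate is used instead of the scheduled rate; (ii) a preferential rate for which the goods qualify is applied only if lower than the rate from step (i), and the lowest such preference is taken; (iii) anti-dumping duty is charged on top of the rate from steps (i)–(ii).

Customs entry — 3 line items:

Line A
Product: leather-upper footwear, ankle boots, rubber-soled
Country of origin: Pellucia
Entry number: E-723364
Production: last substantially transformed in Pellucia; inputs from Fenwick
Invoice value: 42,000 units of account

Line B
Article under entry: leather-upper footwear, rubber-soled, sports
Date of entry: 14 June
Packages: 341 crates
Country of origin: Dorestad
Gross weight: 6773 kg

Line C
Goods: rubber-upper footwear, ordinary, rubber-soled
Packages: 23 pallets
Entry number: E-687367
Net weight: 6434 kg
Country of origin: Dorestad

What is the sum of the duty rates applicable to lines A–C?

Line A: leather-upper → 17.3; rubber-soled → 17.3.2; ankle boots → 17.3.2.1. Scheduled 26%. quota on 17.3 open → in-quota 14%; Pellucia agreement on 17.3: not wholly obtained. → 14%.
Line B: leather-upper → 17.3; rubber-soled → 17.3.2; sports → 17.3.2.2. Scheduled 30%. quota on 17.3 open → in-quota 14%. → 14%.
Line C: rubber-upper → 17.1; rubber-soled → 17.1.2; ordinary → 17.1.2.1. Scheduled 7%. anti-dumping (Dorestad, 17.1): +41%; total 7% + 41% = 48%. → 48%.
Sum: 14% + 14% + 48% = 76%.

76%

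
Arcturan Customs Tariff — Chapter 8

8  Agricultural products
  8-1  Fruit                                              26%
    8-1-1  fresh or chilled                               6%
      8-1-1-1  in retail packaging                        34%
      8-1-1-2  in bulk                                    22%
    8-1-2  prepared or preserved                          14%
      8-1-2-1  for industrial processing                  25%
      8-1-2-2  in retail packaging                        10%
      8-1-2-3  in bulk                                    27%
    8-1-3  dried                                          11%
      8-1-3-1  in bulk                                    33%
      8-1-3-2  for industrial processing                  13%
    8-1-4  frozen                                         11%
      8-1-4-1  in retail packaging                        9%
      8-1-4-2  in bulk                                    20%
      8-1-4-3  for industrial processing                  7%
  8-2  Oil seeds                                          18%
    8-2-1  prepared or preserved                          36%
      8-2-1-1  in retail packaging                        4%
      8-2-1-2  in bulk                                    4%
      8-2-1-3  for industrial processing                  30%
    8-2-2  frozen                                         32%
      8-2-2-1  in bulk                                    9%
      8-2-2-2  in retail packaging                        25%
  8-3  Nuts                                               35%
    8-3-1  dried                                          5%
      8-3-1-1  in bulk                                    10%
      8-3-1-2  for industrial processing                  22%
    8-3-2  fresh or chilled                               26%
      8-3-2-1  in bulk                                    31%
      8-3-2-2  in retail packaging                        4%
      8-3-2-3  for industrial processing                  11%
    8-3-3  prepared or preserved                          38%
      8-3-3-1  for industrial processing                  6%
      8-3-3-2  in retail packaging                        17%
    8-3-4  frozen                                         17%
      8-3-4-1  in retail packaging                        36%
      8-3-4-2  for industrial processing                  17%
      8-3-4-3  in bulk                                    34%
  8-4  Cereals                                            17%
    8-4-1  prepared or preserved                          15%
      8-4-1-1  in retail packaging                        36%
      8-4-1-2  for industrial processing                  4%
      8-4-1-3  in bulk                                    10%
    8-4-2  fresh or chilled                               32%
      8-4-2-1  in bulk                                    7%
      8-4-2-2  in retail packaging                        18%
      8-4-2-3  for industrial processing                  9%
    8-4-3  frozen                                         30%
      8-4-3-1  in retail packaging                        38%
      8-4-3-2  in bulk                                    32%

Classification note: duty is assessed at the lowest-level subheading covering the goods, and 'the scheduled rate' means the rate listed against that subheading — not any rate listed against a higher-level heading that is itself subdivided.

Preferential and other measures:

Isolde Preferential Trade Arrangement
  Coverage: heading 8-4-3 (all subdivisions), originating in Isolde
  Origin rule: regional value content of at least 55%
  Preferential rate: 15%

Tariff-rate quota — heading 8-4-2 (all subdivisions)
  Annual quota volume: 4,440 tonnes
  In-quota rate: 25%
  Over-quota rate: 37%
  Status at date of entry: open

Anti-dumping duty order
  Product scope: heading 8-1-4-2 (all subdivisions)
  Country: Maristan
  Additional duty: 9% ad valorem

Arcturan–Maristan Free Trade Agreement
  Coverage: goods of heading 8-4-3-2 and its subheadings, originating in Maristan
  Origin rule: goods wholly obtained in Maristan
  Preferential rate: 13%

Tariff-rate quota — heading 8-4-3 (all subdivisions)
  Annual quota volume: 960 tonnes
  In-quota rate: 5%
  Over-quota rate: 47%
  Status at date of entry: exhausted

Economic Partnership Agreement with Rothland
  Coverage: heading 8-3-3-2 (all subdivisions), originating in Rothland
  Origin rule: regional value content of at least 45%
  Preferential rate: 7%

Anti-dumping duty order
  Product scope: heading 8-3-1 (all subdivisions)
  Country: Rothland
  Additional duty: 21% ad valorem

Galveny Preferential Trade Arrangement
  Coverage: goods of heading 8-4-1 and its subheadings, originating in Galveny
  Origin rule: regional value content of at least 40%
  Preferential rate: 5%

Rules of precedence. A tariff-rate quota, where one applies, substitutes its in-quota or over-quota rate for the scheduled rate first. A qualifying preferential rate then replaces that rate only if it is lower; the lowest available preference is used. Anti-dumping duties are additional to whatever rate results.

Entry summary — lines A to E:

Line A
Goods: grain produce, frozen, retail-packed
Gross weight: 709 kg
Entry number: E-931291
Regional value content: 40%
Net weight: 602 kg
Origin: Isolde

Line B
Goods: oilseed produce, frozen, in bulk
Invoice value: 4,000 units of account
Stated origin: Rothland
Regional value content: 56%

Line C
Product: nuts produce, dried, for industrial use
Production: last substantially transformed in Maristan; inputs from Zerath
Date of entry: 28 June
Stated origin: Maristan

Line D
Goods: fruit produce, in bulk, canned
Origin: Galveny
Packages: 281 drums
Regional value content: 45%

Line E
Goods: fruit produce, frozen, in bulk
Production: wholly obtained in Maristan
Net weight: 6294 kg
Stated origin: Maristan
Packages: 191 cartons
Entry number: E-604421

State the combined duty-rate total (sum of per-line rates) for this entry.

Line A: grain → 8-4; frozen → 8-4-3; retail-packed → 8-4-3-1. Scheduled 38%. quota on 8-4-3 exhausted → over-quota 47%; Isolde agreement on 8-4-3: RVC < 55%. → 47%.
Line B: oilseed → 8-2; frozen → 8-2-2; in bulk → 8-2-2-1. Scheduled 9%. Rothland agreement on 8-3-3-2: 8-2-2-1 not covered. → 9%.
Line C: nuts → 8-3; dried → 8-3-1; for industrial use → 8-3-1-2. Scheduled 22%. Maristan agreement on 8-4-3-2: 8-3-1-2 not covered. → 22%.
Line D: fruit → 8-1; canned → 8-1-2; in bulk → 8-1-2-3. Scheduled 27%. Galveny agreement on 8-4-1: 8-1-2-3 not covered. → 27%.
Line E: fruit → 8-1; frozen → 8-1-4; in bulk → 8-1-4-2. Scheduled 20%. Maristan agreement on 8-4-3-2: 8-1-4-2 not covered; anti-dumping (Maristan, 8-1-4-2): +9%; total 20% + 9% = 29%. → 29%.
Sum: 47% + 9% + 22% + 27% + 29% = 134%.

134%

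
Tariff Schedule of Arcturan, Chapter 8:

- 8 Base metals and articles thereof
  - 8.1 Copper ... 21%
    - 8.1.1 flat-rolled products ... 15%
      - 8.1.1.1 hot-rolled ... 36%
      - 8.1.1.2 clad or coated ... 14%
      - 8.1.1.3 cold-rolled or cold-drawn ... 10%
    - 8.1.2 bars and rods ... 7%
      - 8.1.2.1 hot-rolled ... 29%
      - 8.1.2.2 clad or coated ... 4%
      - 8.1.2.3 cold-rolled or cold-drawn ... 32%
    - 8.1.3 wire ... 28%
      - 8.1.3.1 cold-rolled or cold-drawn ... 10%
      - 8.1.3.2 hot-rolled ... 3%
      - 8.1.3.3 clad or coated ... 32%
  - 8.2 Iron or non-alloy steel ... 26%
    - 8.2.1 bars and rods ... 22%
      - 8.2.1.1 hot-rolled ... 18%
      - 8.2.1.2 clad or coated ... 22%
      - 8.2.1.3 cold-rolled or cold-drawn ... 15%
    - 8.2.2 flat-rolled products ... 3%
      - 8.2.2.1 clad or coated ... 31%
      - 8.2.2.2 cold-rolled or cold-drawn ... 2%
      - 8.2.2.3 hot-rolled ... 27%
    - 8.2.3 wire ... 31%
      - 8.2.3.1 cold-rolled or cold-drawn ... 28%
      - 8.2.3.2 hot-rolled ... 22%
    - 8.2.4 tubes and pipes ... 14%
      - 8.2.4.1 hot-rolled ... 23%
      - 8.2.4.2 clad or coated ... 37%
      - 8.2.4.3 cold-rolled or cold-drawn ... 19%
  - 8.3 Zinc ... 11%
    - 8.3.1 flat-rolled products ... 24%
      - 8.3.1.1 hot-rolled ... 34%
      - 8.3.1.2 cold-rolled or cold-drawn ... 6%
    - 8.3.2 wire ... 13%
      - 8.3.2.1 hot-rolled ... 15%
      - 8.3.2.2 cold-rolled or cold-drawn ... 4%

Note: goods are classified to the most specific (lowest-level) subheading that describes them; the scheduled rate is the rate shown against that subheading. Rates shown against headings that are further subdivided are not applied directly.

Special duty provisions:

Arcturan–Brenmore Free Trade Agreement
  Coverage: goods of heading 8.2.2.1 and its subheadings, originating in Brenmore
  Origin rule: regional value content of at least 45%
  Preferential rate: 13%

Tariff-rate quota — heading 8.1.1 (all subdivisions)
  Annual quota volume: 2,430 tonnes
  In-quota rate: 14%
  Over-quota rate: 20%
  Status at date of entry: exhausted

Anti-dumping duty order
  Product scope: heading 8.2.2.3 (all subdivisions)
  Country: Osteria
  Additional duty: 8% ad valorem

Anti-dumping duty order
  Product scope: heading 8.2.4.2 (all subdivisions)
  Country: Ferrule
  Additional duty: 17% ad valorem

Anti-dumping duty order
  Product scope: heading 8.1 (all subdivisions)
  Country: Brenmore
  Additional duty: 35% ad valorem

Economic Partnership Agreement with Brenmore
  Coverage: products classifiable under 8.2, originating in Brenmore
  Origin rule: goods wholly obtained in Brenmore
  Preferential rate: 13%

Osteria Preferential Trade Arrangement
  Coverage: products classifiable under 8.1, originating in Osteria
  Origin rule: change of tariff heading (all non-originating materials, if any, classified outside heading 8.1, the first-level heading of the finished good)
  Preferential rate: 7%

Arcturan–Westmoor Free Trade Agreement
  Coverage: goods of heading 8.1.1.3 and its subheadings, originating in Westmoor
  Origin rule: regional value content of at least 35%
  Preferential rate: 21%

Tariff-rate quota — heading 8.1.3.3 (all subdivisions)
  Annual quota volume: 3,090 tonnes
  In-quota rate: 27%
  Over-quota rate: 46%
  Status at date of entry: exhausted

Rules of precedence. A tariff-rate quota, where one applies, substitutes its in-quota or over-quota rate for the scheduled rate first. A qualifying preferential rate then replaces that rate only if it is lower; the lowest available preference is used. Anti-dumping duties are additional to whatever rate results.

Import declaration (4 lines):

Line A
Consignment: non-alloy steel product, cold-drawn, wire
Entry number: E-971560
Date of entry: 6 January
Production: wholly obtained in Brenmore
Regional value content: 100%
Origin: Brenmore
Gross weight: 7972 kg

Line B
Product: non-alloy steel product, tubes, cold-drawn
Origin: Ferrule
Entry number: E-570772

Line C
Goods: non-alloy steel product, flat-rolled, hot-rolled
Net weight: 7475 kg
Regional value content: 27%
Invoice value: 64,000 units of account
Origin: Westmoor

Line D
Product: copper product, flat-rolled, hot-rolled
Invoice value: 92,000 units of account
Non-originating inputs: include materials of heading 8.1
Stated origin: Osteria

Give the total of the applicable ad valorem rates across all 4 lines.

Line A: non-alloy steel → 8.2; wire → 8.2.3; cold-drawn → 8.2.3.1. Scheduled 28%. Brenmore agreement on 8.2.2.1: 8.2.3.1 not covered; Brenmore agreement on 8.2: wholly obtained → 13% available; preferential 13%. → 13%.
Line B: non-alloy steel → 8.2; tubes → 8.2.4; cold-drawn → 8.2.4.3. Scheduled 19%. No special measure applies. → 19%.
Line C: non-alloy steel → 8.2; flat-rolled → 8.2.2; hot-rolled → 8.2.2.3. Scheduled 27%. Westmoor agreement on 8.1.1.3: 8.2.2.3 not covered. → 27%.
Line D: copper → 8.1; flat-rolled → 8.1.1; hot-rolled → 8.1.1.1. Scheduled 36%. quota on 8.1.1 exhausted → over-quota 20%; Osteria agreement on 8.1: CTH not met. → 20%.
Sum: 13% + 19% + 27% + 20% = 79%.

79%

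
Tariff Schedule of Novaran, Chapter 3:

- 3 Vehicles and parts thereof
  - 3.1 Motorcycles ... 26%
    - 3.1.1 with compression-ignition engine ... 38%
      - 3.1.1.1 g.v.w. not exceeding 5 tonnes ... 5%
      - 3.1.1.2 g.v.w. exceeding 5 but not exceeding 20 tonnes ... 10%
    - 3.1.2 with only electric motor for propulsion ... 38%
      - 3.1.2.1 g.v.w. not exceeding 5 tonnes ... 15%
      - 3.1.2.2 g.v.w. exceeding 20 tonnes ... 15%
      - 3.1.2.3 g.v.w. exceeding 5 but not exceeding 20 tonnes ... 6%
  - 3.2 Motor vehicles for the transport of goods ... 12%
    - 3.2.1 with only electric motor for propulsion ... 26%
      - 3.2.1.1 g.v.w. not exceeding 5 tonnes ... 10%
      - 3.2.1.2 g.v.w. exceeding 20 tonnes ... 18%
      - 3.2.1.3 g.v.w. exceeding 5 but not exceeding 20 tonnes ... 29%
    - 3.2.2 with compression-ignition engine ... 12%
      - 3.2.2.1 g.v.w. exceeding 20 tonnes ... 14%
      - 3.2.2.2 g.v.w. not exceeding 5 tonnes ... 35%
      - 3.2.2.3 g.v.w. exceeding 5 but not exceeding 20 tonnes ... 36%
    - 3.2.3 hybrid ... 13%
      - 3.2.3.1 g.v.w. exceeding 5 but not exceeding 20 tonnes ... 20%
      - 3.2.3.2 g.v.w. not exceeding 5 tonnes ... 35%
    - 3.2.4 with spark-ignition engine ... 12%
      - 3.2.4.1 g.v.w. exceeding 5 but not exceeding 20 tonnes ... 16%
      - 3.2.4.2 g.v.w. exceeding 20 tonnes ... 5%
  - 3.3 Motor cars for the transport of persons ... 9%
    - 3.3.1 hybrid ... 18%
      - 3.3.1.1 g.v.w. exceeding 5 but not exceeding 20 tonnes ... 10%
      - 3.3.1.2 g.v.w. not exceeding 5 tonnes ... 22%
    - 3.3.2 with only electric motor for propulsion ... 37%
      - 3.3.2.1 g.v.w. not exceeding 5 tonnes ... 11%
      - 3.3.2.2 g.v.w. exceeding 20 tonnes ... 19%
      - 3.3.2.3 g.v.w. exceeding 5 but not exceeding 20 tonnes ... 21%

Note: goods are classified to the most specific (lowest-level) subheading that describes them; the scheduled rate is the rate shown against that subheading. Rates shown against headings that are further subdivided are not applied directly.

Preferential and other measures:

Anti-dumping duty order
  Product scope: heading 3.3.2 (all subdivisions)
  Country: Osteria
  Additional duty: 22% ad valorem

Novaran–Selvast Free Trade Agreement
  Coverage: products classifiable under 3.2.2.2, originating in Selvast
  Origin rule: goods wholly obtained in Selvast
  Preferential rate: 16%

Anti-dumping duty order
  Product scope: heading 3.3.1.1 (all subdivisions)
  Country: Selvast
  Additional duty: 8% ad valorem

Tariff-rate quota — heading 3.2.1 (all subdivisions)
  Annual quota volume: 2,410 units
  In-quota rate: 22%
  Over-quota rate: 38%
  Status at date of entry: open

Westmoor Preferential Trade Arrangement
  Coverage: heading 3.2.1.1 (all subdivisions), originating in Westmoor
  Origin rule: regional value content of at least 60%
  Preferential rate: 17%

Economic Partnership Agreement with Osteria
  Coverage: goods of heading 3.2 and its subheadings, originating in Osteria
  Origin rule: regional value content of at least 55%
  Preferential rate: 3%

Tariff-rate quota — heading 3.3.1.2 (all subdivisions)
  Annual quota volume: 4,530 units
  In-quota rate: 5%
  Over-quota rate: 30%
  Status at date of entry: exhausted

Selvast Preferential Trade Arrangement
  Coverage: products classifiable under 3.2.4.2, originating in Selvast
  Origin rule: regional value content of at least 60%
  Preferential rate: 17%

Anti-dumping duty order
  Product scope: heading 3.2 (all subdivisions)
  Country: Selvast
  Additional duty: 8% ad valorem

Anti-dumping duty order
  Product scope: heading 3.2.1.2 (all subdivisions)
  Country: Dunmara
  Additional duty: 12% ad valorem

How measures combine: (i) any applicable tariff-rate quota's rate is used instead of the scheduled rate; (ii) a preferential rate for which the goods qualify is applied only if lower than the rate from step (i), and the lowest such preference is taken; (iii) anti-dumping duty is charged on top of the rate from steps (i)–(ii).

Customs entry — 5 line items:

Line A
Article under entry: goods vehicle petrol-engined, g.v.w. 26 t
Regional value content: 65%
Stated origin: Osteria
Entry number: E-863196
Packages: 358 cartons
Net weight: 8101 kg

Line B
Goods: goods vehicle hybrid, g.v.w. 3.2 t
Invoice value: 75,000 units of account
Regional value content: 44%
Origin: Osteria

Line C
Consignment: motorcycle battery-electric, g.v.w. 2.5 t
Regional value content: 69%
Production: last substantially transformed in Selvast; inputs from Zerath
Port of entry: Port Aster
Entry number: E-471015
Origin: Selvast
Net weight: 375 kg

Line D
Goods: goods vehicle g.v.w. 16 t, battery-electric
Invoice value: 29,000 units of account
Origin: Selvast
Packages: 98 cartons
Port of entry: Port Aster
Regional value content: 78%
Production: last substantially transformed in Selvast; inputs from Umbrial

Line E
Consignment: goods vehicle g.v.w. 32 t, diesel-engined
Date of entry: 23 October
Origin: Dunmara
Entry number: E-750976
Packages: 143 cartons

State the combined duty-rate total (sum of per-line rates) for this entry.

97%

Line A: goods vehicle → 3.2; petrol-engined → 3.2.4; g.v.w. 26 t → 3.2.4.2. Scheduled 5%. Osteria agreement on 3.2: RVC ≥ 55% → 3% available; preferential 3%. → 3%.
Line B: goods vehicle → 3.2; hybrid → 3.2.3; g.v.w. 3.2 t → 3.2.3.2. Scheduled 35%. Osteria agreement on 3.2: RVC < 55%. → 35%.
Line C: motorcycle → 3.1; battery-electric → 3.1.2; g.v.w. 2.5 t → 3.1.2.1. Scheduled 15%. Selvast agreement on 3.2.2.2: 3.1.2.1 not covered; Selvast agreement on 3.2.4.2: 3.1.2.1 not covered. → 15%.
Line D: goods vehicle → 3.2; battery-electric → 3.2.1; g.v.w. 16 t → 3.2.1.3. Scheduled 29%. quota on 3.2.1 open → in-quota 22%; Selvast agreement on 3.2.2.2: 3.2.1.3 not covered; Selvast agreement on 3.2.4.2: 3.2.1.3 not covered; anti-dumping (Selvast, 3.2): +8%; total 22% + 8% = 30%. → 30%.
Line E: goods vehicle → 3.2; diesel-engined → 3.2.2; g.v.w. 32 t → 3.2.2.1. Scheduled 14%. No special measure applies. → 14%.
Sum: 3% + 35% + 15% + 30% + 14% = 97%.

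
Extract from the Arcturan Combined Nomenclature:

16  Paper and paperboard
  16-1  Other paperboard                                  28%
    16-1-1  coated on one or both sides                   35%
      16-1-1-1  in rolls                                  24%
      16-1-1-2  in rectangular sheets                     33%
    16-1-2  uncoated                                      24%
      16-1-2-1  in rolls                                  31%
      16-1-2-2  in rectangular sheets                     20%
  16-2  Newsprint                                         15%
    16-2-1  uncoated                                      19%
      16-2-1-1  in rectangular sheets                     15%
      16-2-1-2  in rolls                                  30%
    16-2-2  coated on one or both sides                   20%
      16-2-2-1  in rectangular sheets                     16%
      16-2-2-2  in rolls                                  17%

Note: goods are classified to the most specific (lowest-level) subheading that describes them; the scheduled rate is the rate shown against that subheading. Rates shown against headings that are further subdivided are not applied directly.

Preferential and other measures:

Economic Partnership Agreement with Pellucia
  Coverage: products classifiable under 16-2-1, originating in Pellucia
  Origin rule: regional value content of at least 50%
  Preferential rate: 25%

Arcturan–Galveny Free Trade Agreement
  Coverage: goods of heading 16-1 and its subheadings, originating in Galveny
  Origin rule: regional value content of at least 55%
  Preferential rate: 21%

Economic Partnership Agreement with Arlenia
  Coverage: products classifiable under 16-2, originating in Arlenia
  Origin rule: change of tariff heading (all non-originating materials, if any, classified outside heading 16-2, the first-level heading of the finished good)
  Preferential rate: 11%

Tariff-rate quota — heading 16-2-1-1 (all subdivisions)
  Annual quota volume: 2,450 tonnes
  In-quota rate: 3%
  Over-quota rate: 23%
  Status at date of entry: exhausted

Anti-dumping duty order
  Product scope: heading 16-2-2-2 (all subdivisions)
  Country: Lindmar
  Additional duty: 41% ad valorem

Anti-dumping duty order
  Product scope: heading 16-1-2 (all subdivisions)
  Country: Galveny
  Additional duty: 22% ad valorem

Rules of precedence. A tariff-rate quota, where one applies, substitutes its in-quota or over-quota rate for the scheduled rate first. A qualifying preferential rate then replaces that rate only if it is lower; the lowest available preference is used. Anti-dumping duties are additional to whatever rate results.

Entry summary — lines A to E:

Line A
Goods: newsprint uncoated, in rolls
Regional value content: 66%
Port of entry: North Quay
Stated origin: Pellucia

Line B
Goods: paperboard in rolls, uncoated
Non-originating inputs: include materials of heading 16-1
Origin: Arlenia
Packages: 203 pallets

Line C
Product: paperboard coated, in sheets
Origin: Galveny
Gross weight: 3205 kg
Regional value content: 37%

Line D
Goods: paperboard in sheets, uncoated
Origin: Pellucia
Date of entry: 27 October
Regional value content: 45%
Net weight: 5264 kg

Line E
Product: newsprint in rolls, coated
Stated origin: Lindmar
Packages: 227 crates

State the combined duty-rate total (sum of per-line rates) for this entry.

Line A: newsprint → 16-2; uncoated → 16-2-1; in rolls → 16-2-1-2. Scheduled 30%. Pellucia agreement on 16-2-1: RVC ≥ 50% → 25% available; preferential 25%. → 25%.
Line B: paperboard → 16-1; uncoated → 16-1-2; in rolls → 16-1-2-1. Scheduled 31%. Arlenia agreement on 16-2: 16-1-2-1 not covered. → 31%.
Line C: paperboard → 16-1; coated → 16-1-1; in sheets → 16-1-1-2. Scheduled 33%. Galveny agreement on 16-1: RVC < 55%. → 33%.
Line D: paperboard → 16-1; uncoated → 16-1-2; in sheets → 16-1-2-2. Scheduled 20%. Pellucia agreement on 16-2-1: 16-1-2-2 not covered. → 20%.
Line E: newsprint → 16-2; coated → 16-2-2; in rolls → 16-2-2-2. Scheduled 17%. anti-dumping (Lindmar, 16-2-2-2): +41%; total 17% + 41% = 58%. → 58%.
Sum: 25% + 31% + 33% + 20% + 58% = 167%.

167%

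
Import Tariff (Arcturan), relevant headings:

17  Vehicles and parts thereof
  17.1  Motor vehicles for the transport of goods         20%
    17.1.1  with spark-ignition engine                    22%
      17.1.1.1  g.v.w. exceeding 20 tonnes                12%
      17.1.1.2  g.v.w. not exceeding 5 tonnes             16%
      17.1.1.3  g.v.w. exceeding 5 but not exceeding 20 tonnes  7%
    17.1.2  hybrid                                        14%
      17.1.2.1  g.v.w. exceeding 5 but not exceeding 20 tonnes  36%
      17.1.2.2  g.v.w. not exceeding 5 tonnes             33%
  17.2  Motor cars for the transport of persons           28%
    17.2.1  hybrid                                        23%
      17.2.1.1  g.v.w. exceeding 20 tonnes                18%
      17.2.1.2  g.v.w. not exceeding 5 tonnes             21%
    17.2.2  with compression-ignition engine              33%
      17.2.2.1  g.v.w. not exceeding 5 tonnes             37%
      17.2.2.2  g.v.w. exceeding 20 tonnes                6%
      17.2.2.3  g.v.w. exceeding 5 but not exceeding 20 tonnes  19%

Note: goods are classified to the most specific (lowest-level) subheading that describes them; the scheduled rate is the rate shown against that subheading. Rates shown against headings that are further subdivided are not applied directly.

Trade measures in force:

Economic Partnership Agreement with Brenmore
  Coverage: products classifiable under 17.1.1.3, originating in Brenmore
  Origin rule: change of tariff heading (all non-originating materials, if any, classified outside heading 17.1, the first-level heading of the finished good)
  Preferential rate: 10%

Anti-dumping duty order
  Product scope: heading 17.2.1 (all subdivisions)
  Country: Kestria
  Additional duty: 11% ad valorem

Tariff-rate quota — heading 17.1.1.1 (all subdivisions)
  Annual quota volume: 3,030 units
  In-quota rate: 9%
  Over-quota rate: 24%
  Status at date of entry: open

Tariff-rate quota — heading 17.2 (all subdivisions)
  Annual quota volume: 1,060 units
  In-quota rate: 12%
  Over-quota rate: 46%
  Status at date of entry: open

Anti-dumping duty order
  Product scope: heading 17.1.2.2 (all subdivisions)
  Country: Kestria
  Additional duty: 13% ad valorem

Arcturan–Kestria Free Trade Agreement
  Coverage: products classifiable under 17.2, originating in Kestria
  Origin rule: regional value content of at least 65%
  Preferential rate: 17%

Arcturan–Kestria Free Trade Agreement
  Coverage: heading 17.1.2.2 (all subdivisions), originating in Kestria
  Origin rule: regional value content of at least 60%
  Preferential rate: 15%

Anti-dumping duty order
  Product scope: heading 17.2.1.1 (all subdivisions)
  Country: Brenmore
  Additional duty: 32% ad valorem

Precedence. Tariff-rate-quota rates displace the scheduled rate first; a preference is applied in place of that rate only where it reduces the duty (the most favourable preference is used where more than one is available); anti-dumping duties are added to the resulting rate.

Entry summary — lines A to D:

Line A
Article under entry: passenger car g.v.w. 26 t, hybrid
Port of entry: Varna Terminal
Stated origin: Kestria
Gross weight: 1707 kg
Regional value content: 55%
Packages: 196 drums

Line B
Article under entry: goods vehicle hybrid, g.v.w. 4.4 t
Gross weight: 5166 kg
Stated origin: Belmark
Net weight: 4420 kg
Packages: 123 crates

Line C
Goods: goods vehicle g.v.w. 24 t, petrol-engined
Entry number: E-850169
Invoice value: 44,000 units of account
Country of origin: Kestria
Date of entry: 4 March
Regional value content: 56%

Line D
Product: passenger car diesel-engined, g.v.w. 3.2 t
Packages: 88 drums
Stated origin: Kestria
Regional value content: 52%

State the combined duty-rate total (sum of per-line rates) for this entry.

77%

Line A: passenger car → 17.2; hybrid → 17.2.1; g.v.w. 26 t → 17.2.1.1. Scheduled 18%. quota on 17.2 open → in-quota 12%; Kestria agreement on 17.2: RVC < 65%; Kestria agreement on 17.1.2.2: 17.2.1.1 not covered; anti-dumping (Kestria, 17.2.1): +11%; total 12% + 11% = 23%. → 23%.
Line B: goods vehicle → 17.1; hybrid → 17.1.2; g.v.w. 4.4 t → 17.1.2.2. Scheduled 33%. No special measure applies. → 33%.
Line C: goods vehicle → 17.1; petrol-engined → 17.1.1; g.v.w. 24 t → 17.1.1.1. Scheduled 12%. quota on 17.1.1.1 open → in-quota 9%; Kestria agreement on 17.2: 17.1.1.1 not covered; Kestria agreement on 17.1.2.2: 17.1.1.1 not covered. → 9%.
Line D: passenger car → 17.2; diesel-engined → 17.2.2; g.v.w. 3.2 t → 17.2.2.1. Scheduled 37%. quota on 17.2 open → in-quota 12%; Kestria agreement on 17.2: RVC < 65%; Kestria agreement on 17.1.2.2: 17.2.2.1 not covered. → 12%.
Sum: 23% + 33% + 9% + 12% = 77%.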